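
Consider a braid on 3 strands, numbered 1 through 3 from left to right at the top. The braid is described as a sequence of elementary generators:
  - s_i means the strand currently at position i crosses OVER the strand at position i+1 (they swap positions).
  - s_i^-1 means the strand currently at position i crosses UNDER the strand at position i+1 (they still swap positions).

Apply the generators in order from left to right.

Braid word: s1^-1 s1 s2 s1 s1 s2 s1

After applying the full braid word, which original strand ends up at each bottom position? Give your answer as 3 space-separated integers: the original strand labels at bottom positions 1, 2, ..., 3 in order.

Answer: 2 1 3

Derivation:
Gen 1 (s1^-1): strand 1 crosses under strand 2. Perm now: [2 1 3]
Gen 2 (s1): strand 2 crosses over strand 1. Perm now: [1 2 3]
Gen 3 (s2): strand 2 crosses over strand 3. Perm now: [1 3 2]
Gen 4 (s1): strand 1 crosses over strand 3. Perm now: [3 1 2]
Gen 5 (s1): strand 3 crosses over strand 1. Perm now: [1 3 2]
Gen 6 (s2): strand 3 crosses over strand 2. Perm now: [1 2 3]
Gen 7 (s1): strand 1 crosses over strand 2. Perm now: [2 1 3]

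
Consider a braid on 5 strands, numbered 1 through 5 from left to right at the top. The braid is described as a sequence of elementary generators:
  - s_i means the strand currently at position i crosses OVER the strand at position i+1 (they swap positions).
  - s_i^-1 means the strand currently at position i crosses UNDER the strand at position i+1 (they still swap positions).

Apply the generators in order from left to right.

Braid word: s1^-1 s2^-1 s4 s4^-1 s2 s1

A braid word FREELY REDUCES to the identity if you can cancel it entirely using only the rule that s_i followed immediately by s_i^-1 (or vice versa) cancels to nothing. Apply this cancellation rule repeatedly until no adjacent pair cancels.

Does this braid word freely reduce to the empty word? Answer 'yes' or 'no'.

Answer: yes

Derivation:
Gen 1 (s1^-1): push. Stack: [s1^-1]
Gen 2 (s2^-1): push. Stack: [s1^-1 s2^-1]
Gen 3 (s4): push. Stack: [s1^-1 s2^-1 s4]
Gen 4 (s4^-1): cancels prior s4. Stack: [s1^-1 s2^-1]
Gen 5 (s2): cancels prior s2^-1. Stack: [s1^-1]
Gen 6 (s1): cancels prior s1^-1. Stack: []
Reduced word: (empty)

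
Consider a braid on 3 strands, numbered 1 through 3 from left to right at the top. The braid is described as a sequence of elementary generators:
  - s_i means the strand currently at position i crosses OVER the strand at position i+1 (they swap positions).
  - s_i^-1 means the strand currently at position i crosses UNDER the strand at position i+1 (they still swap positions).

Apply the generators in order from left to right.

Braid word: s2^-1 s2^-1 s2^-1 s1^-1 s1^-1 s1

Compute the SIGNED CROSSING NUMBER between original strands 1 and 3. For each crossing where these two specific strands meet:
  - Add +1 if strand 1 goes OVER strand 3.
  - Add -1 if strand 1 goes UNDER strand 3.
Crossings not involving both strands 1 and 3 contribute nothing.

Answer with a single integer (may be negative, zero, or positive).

Answer: 1

Derivation:
Gen 1: crossing 2x3. Both 1&3? no. Sum: 0
Gen 2: crossing 3x2. Both 1&3? no. Sum: 0
Gen 3: crossing 2x3. Both 1&3? no. Sum: 0
Gen 4: 1 under 3. Both 1&3? yes. Contrib: -1. Sum: -1
Gen 5: 3 under 1. Both 1&3? yes. Contrib: +1. Sum: 0
Gen 6: 1 over 3. Both 1&3? yes. Contrib: +1. Sum: 1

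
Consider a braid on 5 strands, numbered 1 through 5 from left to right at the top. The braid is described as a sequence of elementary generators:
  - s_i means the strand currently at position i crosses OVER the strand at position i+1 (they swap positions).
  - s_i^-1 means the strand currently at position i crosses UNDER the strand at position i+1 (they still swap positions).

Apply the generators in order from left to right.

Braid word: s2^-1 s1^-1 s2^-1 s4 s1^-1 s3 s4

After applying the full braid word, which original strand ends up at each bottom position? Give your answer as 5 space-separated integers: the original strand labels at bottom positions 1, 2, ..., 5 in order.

Answer: 2 3 5 4 1

Derivation:
Gen 1 (s2^-1): strand 2 crosses under strand 3. Perm now: [1 3 2 4 5]
Gen 2 (s1^-1): strand 1 crosses under strand 3. Perm now: [3 1 2 4 5]
Gen 3 (s2^-1): strand 1 crosses under strand 2. Perm now: [3 2 1 4 5]
Gen 4 (s4): strand 4 crosses over strand 5. Perm now: [3 2 1 5 4]
Gen 5 (s1^-1): strand 3 crosses under strand 2. Perm now: [2 3 1 5 4]
Gen 6 (s3): strand 1 crosses over strand 5. Perm now: [2 3 5 1 4]
Gen 7 (s4): strand 1 crosses over strand 4. Perm now: [2 3 5 4 1]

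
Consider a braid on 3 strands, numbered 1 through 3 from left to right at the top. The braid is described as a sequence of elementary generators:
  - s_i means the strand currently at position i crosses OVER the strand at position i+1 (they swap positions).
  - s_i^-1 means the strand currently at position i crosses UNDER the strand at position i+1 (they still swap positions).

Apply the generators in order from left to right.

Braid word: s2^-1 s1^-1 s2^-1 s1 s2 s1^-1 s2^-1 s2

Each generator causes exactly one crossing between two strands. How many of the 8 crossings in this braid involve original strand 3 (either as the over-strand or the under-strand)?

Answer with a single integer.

Gen 1: crossing 2x3. Involves strand 3? yes. Count so far: 1
Gen 2: crossing 1x3. Involves strand 3? yes. Count so far: 2
Gen 3: crossing 1x2. Involves strand 3? no. Count so far: 2
Gen 4: crossing 3x2. Involves strand 3? yes. Count so far: 3
Gen 5: crossing 3x1. Involves strand 3? yes. Count so far: 4
Gen 6: crossing 2x1. Involves strand 3? no. Count so far: 4
Gen 7: crossing 2x3. Involves strand 3? yes. Count so far: 5
Gen 8: crossing 3x2. Involves strand 3? yes. Count so far: 6

Answer: 6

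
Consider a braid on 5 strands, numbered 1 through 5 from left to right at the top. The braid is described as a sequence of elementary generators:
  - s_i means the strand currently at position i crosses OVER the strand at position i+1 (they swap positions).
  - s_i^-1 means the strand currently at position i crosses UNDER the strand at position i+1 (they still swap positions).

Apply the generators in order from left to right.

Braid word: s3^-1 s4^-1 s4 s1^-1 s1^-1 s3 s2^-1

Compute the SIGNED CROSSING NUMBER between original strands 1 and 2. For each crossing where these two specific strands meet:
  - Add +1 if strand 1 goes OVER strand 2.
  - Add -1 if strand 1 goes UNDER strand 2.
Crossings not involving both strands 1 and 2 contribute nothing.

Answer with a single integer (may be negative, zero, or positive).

Gen 1: crossing 3x4. Both 1&2? no. Sum: 0
Gen 2: crossing 3x5. Both 1&2? no. Sum: 0
Gen 3: crossing 5x3. Both 1&2? no. Sum: 0
Gen 4: 1 under 2. Both 1&2? yes. Contrib: -1. Sum: -1
Gen 5: 2 under 1. Both 1&2? yes. Contrib: +1. Sum: 0
Gen 6: crossing 4x3. Both 1&2? no. Sum: 0
Gen 7: crossing 2x3. Both 1&2? no. Sum: 0

Answer: 0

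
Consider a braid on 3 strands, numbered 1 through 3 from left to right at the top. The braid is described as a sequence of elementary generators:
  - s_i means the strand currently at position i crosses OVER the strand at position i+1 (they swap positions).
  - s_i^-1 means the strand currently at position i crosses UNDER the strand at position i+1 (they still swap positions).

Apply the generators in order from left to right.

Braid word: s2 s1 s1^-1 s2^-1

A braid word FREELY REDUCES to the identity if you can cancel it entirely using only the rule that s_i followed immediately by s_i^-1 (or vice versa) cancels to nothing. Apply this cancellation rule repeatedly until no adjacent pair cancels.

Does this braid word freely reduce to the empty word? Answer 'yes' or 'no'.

Gen 1 (s2): push. Stack: [s2]
Gen 2 (s1): push. Stack: [s2 s1]
Gen 3 (s1^-1): cancels prior s1. Stack: [s2]
Gen 4 (s2^-1): cancels prior s2. Stack: []
Reduced word: (empty)

Answer: yes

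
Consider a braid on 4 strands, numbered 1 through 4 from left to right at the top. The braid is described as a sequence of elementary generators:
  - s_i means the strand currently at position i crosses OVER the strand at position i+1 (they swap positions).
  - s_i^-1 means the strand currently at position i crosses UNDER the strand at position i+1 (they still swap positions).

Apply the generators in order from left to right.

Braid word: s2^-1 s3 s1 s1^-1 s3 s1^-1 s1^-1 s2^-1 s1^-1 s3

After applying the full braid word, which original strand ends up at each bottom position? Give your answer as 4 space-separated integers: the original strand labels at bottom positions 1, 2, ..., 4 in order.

Answer: 2 1 4 3

Derivation:
Gen 1 (s2^-1): strand 2 crosses under strand 3. Perm now: [1 3 2 4]
Gen 2 (s3): strand 2 crosses over strand 4. Perm now: [1 3 4 2]
Gen 3 (s1): strand 1 crosses over strand 3. Perm now: [3 1 4 2]
Gen 4 (s1^-1): strand 3 crosses under strand 1. Perm now: [1 3 4 2]
Gen 5 (s3): strand 4 crosses over strand 2. Perm now: [1 3 2 4]
Gen 6 (s1^-1): strand 1 crosses under strand 3. Perm now: [3 1 2 4]
Gen 7 (s1^-1): strand 3 crosses under strand 1. Perm now: [1 3 2 4]
Gen 8 (s2^-1): strand 3 crosses under strand 2. Perm now: [1 2 3 4]
Gen 9 (s1^-1): strand 1 crosses under strand 2. Perm now: [2 1 3 4]
Gen 10 (s3): strand 3 crosses over strand 4. Perm now: [2 1 4 3]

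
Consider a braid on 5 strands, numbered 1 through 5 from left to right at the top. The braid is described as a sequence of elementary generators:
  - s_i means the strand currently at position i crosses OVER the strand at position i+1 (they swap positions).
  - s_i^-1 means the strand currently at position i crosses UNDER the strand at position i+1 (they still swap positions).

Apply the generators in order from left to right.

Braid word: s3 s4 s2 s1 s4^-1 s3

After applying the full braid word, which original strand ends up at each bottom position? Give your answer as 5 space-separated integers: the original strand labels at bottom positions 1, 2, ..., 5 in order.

Gen 1 (s3): strand 3 crosses over strand 4. Perm now: [1 2 4 3 5]
Gen 2 (s4): strand 3 crosses over strand 5. Perm now: [1 2 4 5 3]
Gen 3 (s2): strand 2 crosses over strand 4. Perm now: [1 4 2 5 3]
Gen 4 (s1): strand 1 crosses over strand 4. Perm now: [4 1 2 5 3]
Gen 5 (s4^-1): strand 5 crosses under strand 3. Perm now: [4 1 2 3 5]
Gen 6 (s3): strand 2 crosses over strand 3. Perm now: [4 1 3 2 5]

Answer: 4 1 3 2 5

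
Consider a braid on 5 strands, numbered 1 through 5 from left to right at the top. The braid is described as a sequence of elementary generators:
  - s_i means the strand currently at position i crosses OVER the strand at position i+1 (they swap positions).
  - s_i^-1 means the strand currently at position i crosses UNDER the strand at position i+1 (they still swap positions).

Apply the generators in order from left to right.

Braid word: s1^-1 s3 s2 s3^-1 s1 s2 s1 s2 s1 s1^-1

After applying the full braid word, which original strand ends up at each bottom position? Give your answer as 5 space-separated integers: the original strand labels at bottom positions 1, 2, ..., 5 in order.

Answer: 3 2 4 1 5

Derivation:
Gen 1 (s1^-1): strand 1 crosses under strand 2. Perm now: [2 1 3 4 5]
Gen 2 (s3): strand 3 crosses over strand 4. Perm now: [2 1 4 3 5]
Gen 3 (s2): strand 1 crosses over strand 4. Perm now: [2 4 1 3 5]
Gen 4 (s3^-1): strand 1 crosses under strand 3. Perm now: [2 4 3 1 5]
Gen 5 (s1): strand 2 crosses over strand 4. Perm now: [4 2 3 1 5]
Gen 6 (s2): strand 2 crosses over strand 3. Perm now: [4 3 2 1 5]
Gen 7 (s1): strand 4 crosses over strand 3. Perm now: [3 4 2 1 5]
Gen 8 (s2): strand 4 crosses over strand 2. Perm now: [3 2 4 1 5]
Gen 9 (s1): strand 3 crosses over strand 2. Perm now: [2 3 4 1 5]
Gen 10 (s1^-1): strand 2 crosses under strand 3. Perm now: [3 2 4 1 5]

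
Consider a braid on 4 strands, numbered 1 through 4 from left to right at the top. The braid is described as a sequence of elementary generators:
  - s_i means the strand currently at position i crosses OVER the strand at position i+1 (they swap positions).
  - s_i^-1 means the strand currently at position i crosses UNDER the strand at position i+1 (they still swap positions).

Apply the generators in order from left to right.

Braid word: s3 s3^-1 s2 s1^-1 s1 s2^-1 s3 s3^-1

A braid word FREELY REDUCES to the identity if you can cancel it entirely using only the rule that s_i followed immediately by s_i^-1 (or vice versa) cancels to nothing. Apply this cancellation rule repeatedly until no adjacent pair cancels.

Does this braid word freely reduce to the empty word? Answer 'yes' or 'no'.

Gen 1 (s3): push. Stack: [s3]
Gen 2 (s3^-1): cancels prior s3. Stack: []
Gen 3 (s2): push. Stack: [s2]
Gen 4 (s1^-1): push. Stack: [s2 s1^-1]
Gen 5 (s1): cancels prior s1^-1. Stack: [s2]
Gen 6 (s2^-1): cancels prior s2. Stack: []
Gen 7 (s3): push. Stack: [s3]
Gen 8 (s3^-1): cancels prior s3. Stack: []
Reduced word: (empty)

Answer: yes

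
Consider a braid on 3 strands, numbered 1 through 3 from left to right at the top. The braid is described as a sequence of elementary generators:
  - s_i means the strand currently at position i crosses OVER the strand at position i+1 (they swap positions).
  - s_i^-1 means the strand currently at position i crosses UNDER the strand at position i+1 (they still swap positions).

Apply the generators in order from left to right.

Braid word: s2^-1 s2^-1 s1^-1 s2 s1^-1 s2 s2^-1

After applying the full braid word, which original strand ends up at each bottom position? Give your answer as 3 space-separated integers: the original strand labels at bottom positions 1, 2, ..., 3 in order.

Gen 1 (s2^-1): strand 2 crosses under strand 3. Perm now: [1 3 2]
Gen 2 (s2^-1): strand 3 crosses under strand 2. Perm now: [1 2 3]
Gen 3 (s1^-1): strand 1 crosses under strand 2. Perm now: [2 1 3]
Gen 4 (s2): strand 1 crosses over strand 3. Perm now: [2 3 1]
Gen 5 (s1^-1): strand 2 crosses under strand 3. Perm now: [3 2 1]
Gen 6 (s2): strand 2 crosses over strand 1. Perm now: [3 1 2]
Gen 7 (s2^-1): strand 1 crosses under strand 2. Perm now: [3 2 1]

Answer: 3 2 1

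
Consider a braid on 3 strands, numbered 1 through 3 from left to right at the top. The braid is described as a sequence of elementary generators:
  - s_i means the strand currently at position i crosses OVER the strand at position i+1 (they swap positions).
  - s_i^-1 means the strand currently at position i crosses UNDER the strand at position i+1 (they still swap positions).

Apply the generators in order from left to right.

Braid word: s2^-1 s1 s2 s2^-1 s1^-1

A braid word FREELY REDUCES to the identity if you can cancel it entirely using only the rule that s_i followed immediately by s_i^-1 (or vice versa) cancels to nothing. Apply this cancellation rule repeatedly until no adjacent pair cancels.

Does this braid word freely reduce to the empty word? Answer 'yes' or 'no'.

Answer: no

Derivation:
Gen 1 (s2^-1): push. Stack: [s2^-1]
Gen 2 (s1): push. Stack: [s2^-1 s1]
Gen 3 (s2): push. Stack: [s2^-1 s1 s2]
Gen 4 (s2^-1): cancels prior s2. Stack: [s2^-1 s1]
Gen 5 (s1^-1): cancels prior s1. Stack: [s2^-1]
Reduced word: s2^-1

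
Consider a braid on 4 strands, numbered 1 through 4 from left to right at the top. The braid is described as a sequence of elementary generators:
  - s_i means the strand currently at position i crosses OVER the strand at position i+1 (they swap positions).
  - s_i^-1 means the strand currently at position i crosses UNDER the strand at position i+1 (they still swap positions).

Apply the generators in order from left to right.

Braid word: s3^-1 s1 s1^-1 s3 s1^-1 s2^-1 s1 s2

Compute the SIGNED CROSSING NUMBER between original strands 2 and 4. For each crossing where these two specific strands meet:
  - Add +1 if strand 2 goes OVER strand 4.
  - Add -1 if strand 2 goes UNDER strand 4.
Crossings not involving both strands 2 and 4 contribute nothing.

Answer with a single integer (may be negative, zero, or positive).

Answer: 0

Derivation:
Gen 1: crossing 3x4. Both 2&4? no. Sum: 0
Gen 2: crossing 1x2. Both 2&4? no. Sum: 0
Gen 3: crossing 2x1. Both 2&4? no. Sum: 0
Gen 4: crossing 4x3. Both 2&4? no. Sum: 0
Gen 5: crossing 1x2. Both 2&4? no. Sum: 0
Gen 6: crossing 1x3. Both 2&4? no. Sum: 0
Gen 7: crossing 2x3. Both 2&4? no. Sum: 0
Gen 8: crossing 2x1. Both 2&4? no. Sum: 0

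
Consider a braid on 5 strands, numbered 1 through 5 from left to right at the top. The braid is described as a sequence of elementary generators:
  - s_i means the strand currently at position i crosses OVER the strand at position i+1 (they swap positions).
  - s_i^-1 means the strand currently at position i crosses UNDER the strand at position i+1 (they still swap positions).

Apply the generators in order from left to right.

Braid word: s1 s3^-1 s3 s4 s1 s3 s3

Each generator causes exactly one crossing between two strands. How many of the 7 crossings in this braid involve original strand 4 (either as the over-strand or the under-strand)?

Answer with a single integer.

Gen 1: crossing 1x2. Involves strand 4? no. Count so far: 0
Gen 2: crossing 3x4. Involves strand 4? yes. Count so far: 1
Gen 3: crossing 4x3. Involves strand 4? yes. Count so far: 2
Gen 4: crossing 4x5. Involves strand 4? yes. Count so far: 3
Gen 5: crossing 2x1. Involves strand 4? no. Count so far: 3
Gen 6: crossing 3x5. Involves strand 4? no. Count so far: 3
Gen 7: crossing 5x3. Involves strand 4? no. Count so far: 3

Answer: 3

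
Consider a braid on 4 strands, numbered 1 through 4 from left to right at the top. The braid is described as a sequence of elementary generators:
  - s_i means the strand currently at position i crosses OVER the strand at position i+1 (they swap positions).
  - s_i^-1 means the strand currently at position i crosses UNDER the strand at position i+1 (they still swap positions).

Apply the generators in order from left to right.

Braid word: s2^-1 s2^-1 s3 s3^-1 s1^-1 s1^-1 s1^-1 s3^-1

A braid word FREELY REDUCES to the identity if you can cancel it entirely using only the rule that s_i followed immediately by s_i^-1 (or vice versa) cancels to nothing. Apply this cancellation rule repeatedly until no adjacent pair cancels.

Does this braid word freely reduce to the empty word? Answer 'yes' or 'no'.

Answer: no

Derivation:
Gen 1 (s2^-1): push. Stack: [s2^-1]
Gen 2 (s2^-1): push. Stack: [s2^-1 s2^-1]
Gen 3 (s3): push. Stack: [s2^-1 s2^-1 s3]
Gen 4 (s3^-1): cancels prior s3. Stack: [s2^-1 s2^-1]
Gen 5 (s1^-1): push. Stack: [s2^-1 s2^-1 s1^-1]
Gen 6 (s1^-1): push. Stack: [s2^-1 s2^-1 s1^-1 s1^-1]
Gen 7 (s1^-1): push. Stack: [s2^-1 s2^-1 s1^-1 s1^-1 s1^-1]
Gen 8 (s3^-1): push. Stack: [s2^-1 s2^-1 s1^-1 s1^-1 s1^-1 s3^-1]
Reduced word: s2^-1 s2^-1 s1^-1 s1^-1 s1^-1 s3^-1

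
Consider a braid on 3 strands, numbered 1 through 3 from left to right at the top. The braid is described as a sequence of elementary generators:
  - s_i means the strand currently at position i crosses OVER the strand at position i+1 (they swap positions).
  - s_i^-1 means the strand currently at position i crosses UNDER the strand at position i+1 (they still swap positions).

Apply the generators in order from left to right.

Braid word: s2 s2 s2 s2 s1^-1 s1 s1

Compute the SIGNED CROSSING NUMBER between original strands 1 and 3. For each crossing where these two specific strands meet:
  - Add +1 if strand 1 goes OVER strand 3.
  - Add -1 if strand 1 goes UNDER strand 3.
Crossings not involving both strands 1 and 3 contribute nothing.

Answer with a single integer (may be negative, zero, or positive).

Gen 1: crossing 2x3. Both 1&3? no. Sum: 0
Gen 2: crossing 3x2. Both 1&3? no. Sum: 0
Gen 3: crossing 2x3. Both 1&3? no. Sum: 0
Gen 4: crossing 3x2. Both 1&3? no. Sum: 0
Gen 5: crossing 1x2. Both 1&3? no. Sum: 0
Gen 6: crossing 2x1. Both 1&3? no. Sum: 0
Gen 7: crossing 1x2. Both 1&3? no. Sum: 0

Answer: 0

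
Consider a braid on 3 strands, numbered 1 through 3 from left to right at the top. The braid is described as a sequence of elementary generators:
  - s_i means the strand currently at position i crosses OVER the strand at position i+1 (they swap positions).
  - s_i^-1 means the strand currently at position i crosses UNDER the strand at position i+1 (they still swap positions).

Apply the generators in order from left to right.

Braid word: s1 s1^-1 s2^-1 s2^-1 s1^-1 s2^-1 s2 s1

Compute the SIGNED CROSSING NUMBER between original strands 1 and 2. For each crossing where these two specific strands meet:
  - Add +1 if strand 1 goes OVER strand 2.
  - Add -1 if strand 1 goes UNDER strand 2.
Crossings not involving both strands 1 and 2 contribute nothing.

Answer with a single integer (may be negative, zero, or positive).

Answer: 0

Derivation:
Gen 1: 1 over 2. Both 1&2? yes. Contrib: +1. Sum: 1
Gen 2: 2 under 1. Both 1&2? yes. Contrib: +1. Sum: 2
Gen 3: crossing 2x3. Both 1&2? no. Sum: 2
Gen 4: crossing 3x2. Both 1&2? no. Sum: 2
Gen 5: 1 under 2. Both 1&2? yes. Contrib: -1. Sum: 1
Gen 6: crossing 1x3. Both 1&2? no. Sum: 1
Gen 7: crossing 3x1. Both 1&2? no. Sum: 1
Gen 8: 2 over 1. Both 1&2? yes. Contrib: -1. Sum: 0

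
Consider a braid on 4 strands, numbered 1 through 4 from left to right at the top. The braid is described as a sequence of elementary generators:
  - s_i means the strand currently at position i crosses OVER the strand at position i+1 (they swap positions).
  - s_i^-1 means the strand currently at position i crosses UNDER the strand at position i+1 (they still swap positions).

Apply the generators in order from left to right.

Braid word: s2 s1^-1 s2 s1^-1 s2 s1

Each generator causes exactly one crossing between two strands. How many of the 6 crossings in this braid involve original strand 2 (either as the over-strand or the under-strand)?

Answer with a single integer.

Answer: 4

Derivation:
Gen 1: crossing 2x3. Involves strand 2? yes. Count so far: 1
Gen 2: crossing 1x3. Involves strand 2? no. Count so far: 1
Gen 3: crossing 1x2. Involves strand 2? yes. Count so far: 2
Gen 4: crossing 3x2. Involves strand 2? yes. Count so far: 3
Gen 5: crossing 3x1. Involves strand 2? no. Count so far: 3
Gen 6: crossing 2x1. Involves strand 2? yes. Count so far: 4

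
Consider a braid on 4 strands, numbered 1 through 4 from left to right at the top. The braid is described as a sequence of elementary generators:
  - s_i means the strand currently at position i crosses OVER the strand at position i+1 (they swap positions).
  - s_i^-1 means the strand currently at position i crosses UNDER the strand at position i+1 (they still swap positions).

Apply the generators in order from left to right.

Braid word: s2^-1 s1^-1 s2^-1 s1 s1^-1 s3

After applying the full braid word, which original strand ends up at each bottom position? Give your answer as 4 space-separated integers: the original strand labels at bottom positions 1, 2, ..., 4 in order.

Answer: 3 2 4 1

Derivation:
Gen 1 (s2^-1): strand 2 crosses under strand 3. Perm now: [1 3 2 4]
Gen 2 (s1^-1): strand 1 crosses under strand 3. Perm now: [3 1 2 4]
Gen 3 (s2^-1): strand 1 crosses under strand 2. Perm now: [3 2 1 4]
Gen 4 (s1): strand 3 crosses over strand 2. Perm now: [2 3 1 4]
Gen 5 (s1^-1): strand 2 crosses under strand 3. Perm now: [3 2 1 4]
Gen 6 (s3): strand 1 crosses over strand 4. Perm now: [3 2 4 1]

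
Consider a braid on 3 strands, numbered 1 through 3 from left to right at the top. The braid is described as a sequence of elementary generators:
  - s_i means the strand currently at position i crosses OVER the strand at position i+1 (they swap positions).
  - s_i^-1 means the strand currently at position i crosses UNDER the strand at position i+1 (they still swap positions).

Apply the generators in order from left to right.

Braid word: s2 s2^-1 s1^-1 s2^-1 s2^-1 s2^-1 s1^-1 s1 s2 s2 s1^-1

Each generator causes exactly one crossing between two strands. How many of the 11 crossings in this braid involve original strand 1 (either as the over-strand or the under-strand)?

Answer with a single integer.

Answer: 6

Derivation:
Gen 1: crossing 2x3. Involves strand 1? no. Count so far: 0
Gen 2: crossing 3x2. Involves strand 1? no. Count so far: 0
Gen 3: crossing 1x2. Involves strand 1? yes. Count so far: 1
Gen 4: crossing 1x3. Involves strand 1? yes. Count so far: 2
Gen 5: crossing 3x1. Involves strand 1? yes. Count so far: 3
Gen 6: crossing 1x3. Involves strand 1? yes. Count so far: 4
Gen 7: crossing 2x3. Involves strand 1? no. Count so far: 4
Gen 8: crossing 3x2. Involves strand 1? no. Count so far: 4
Gen 9: crossing 3x1. Involves strand 1? yes. Count so far: 5
Gen 10: crossing 1x3. Involves strand 1? yes. Count so far: 6
Gen 11: crossing 2x3. Involves strand 1? no. Count so far: 6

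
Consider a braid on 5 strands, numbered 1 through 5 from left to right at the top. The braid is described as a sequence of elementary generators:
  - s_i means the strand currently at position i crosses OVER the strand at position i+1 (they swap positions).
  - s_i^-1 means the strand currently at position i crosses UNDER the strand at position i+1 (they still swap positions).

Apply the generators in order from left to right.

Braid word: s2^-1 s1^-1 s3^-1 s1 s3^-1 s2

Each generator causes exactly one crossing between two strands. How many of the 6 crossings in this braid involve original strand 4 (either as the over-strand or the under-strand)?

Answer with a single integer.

Gen 1: crossing 2x3. Involves strand 4? no. Count so far: 0
Gen 2: crossing 1x3. Involves strand 4? no. Count so far: 0
Gen 3: crossing 2x4. Involves strand 4? yes. Count so far: 1
Gen 4: crossing 3x1. Involves strand 4? no. Count so far: 1
Gen 5: crossing 4x2. Involves strand 4? yes. Count so far: 2
Gen 6: crossing 3x2. Involves strand 4? no. Count so far: 2

Answer: 2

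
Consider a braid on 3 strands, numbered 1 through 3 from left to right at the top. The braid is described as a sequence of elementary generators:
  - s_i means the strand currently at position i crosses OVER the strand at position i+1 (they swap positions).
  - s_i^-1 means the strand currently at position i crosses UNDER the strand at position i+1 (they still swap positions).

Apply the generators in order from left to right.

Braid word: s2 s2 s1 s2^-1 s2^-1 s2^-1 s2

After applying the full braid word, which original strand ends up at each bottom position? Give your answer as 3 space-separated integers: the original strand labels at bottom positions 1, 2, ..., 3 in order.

Answer: 2 1 3

Derivation:
Gen 1 (s2): strand 2 crosses over strand 3. Perm now: [1 3 2]
Gen 2 (s2): strand 3 crosses over strand 2. Perm now: [1 2 3]
Gen 3 (s1): strand 1 crosses over strand 2. Perm now: [2 1 3]
Gen 4 (s2^-1): strand 1 crosses under strand 3. Perm now: [2 3 1]
Gen 5 (s2^-1): strand 3 crosses under strand 1. Perm now: [2 1 3]
Gen 6 (s2^-1): strand 1 crosses under strand 3. Perm now: [2 3 1]
Gen 7 (s2): strand 3 crosses over strand 1. Perm now: [2 1 3]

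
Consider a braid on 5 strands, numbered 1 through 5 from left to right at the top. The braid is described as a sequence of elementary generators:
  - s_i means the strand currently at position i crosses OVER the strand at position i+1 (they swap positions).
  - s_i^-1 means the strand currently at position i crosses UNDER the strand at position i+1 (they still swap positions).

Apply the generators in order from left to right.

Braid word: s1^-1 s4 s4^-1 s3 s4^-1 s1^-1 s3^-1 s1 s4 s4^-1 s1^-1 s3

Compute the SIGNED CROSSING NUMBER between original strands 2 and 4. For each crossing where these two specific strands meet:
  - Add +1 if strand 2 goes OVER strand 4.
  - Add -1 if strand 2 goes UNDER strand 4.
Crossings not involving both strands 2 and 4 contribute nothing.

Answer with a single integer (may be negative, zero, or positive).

Answer: 0

Derivation:
Gen 1: crossing 1x2. Both 2&4? no. Sum: 0
Gen 2: crossing 4x5. Both 2&4? no. Sum: 0
Gen 3: crossing 5x4. Both 2&4? no. Sum: 0
Gen 4: crossing 3x4. Both 2&4? no. Sum: 0
Gen 5: crossing 3x5. Both 2&4? no. Sum: 0
Gen 6: crossing 2x1. Both 2&4? no. Sum: 0
Gen 7: crossing 4x5. Both 2&4? no. Sum: 0
Gen 8: crossing 1x2. Both 2&4? no. Sum: 0
Gen 9: crossing 4x3. Both 2&4? no. Sum: 0
Gen 10: crossing 3x4. Both 2&4? no. Sum: 0
Gen 11: crossing 2x1. Both 2&4? no. Sum: 0
Gen 12: crossing 5x4. Both 2&4? no. Sum: 0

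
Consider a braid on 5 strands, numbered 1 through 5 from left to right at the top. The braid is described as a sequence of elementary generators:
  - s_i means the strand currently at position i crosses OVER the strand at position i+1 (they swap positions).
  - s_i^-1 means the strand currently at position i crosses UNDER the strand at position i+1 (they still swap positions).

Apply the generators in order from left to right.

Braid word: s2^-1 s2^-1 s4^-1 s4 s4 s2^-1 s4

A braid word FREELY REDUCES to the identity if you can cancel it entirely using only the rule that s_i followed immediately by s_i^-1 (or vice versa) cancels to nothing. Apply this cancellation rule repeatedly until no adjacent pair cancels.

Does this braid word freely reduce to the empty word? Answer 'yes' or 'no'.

Gen 1 (s2^-1): push. Stack: [s2^-1]
Gen 2 (s2^-1): push. Stack: [s2^-1 s2^-1]
Gen 3 (s4^-1): push. Stack: [s2^-1 s2^-1 s4^-1]
Gen 4 (s4): cancels prior s4^-1. Stack: [s2^-1 s2^-1]
Gen 5 (s4): push. Stack: [s2^-1 s2^-1 s4]
Gen 6 (s2^-1): push. Stack: [s2^-1 s2^-1 s4 s2^-1]
Gen 7 (s4): push. Stack: [s2^-1 s2^-1 s4 s2^-1 s4]
Reduced word: s2^-1 s2^-1 s4 s2^-1 s4

Answer: no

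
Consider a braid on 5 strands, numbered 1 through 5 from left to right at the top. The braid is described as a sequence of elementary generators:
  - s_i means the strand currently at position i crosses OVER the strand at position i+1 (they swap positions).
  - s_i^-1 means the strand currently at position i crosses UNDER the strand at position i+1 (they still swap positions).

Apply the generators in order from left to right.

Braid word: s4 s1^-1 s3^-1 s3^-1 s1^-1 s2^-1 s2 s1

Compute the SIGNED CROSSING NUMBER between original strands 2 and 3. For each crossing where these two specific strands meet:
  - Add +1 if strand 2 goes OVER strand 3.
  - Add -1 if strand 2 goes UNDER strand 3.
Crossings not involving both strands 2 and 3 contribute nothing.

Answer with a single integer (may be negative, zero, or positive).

Answer: -2

Derivation:
Gen 1: crossing 4x5. Both 2&3? no. Sum: 0
Gen 2: crossing 1x2. Both 2&3? no. Sum: 0
Gen 3: crossing 3x5. Both 2&3? no. Sum: 0
Gen 4: crossing 5x3. Both 2&3? no. Sum: 0
Gen 5: crossing 2x1. Both 2&3? no. Sum: 0
Gen 6: 2 under 3. Both 2&3? yes. Contrib: -1. Sum: -1
Gen 7: 3 over 2. Both 2&3? yes. Contrib: -1. Sum: -2
Gen 8: crossing 1x2. Both 2&3? no. Sum: -2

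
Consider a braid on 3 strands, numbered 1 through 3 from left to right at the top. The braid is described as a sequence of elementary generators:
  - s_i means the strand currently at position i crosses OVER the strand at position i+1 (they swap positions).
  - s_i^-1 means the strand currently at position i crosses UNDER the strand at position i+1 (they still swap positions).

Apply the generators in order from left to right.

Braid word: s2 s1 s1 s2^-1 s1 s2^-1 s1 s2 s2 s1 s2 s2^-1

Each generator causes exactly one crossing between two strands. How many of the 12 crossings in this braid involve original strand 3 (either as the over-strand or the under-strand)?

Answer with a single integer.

Gen 1: crossing 2x3. Involves strand 3? yes. Count so far: 1
Gen 2: crossing 1x3. Involves strand 3? yes. Count so far: 2
Gen 3: crossing 3x1. Involves strand 3? yes. Count so far: 3
Gen 4: crossing 3x2. Involves strand 3? yes. Count so far: 4
Gen 5: crossing 1x2. Involves strand 3? no. Count so far: 4
Gen 6: crossing 1x3. Involves strand 3? yes. Count so far: 5
Gen 7: crossing 2x3. Involves strand 3? yes. Count so far: 6
Gen 8: crossing 2x1. Involves strand 3? no. Count so far: 6
Gen 9: crossing 1x2. Involves strand 3? no. Count so far: 6
Gen 10: crossing 3x2. Involves strand 3? yes. Count so far: 7
Gen 11: crossing 3x1. Involves strand 3? yes. Count so far: 8
Gen 12: crossing 1x3. Involves strand 3? yes. Count so far: 9

Answer: 9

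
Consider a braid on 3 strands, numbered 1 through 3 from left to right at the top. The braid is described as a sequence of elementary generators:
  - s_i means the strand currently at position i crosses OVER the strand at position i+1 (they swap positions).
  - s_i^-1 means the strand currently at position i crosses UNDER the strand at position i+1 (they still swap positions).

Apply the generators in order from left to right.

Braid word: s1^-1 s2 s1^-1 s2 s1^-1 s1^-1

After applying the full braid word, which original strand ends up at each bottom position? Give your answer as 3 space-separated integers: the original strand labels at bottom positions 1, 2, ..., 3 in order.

Answer: 3 1 2

Derivation:
Gen 1 (s1^-1): strand 1 crosses under strand 2. Perm now: [2 1 3]
Gen 2 (s2): strand 1 crosses over strand 3. Perm now: [2 3 1]
Gen 3 (s1^-1): strand 2 crosses under strand 3. Perm now: [3 2 1]
Gen 4 (s2): strand 2 crosses over strand 1. Perm now: [3 1 2]
Gen 5 (s1^-1): strand 3 crosses under strand 1. Perm now: [1 3 2]
Gen 6 (s1^-1): strand 1 crosses under strand 3. Perm now: [3 1 2]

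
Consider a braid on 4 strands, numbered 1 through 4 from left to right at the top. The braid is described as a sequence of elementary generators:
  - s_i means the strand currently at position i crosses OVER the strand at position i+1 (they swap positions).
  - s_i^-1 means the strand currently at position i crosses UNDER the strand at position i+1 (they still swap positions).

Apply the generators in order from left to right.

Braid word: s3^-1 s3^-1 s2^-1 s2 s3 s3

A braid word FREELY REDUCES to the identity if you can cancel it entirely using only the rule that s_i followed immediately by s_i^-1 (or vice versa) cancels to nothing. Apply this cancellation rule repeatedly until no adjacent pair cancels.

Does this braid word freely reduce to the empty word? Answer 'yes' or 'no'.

Gen 1 (s3^-1): push. Stack: [s3^-1]
Gen 2 (s3^-1): push. Stack: [s3^-1 s3^-1]
Gen 3 (s2^-1): push. Stack: [s3^-1 s3^-1 s2^-1]
Gen 4 (s2): cancels prior s2^-1. Stack: [s3^-1 s3^-1]
Gen 5 (s3): cancels prior s3^-1. Stack: [s3^-1]
Gen 6 (s3): cancels prior s3^-1. Stack: []
Reduced word: (empty)

Answer: yes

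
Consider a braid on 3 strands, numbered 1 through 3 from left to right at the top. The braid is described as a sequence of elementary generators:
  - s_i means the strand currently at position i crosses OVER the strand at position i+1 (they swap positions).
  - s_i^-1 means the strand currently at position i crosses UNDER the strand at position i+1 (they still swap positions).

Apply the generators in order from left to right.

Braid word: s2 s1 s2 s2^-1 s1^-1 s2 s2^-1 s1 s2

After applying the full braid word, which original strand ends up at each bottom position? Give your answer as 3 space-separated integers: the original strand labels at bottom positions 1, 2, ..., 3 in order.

Gen 1 (s2): strand 2 crosses over strand 3. Perm now: [1 3 2]
Gen 2 (s1): strand 1 crosses over strand 3. Perm now: [3 1 2]
Gen 3 (s2): strand 1 crosses over strand 2. Perm now: [3 2 1]
Gen 4 (s2^-1): strand 2 crosses under strand 1. Perm now: [3 1 2]
Gen 5 (s1^-1): strand 3 crosses under strand 1. Perm now: [1 3 2]
Gen 6 (s2): strand 3 crosses over strand 2. Perm now: [1 2 3]
Gen 7 (s2^-1): strand 2 crosses under strand 3. Perm now: [1 3 2]
Gen 8 (s1): strand 1 crosses over strand 3. Perm now: [3 1 2]
Gen 9 (s2): strand 1 crosses over strand 2. Perm now: [3 2 1]

Answer: 3 2 1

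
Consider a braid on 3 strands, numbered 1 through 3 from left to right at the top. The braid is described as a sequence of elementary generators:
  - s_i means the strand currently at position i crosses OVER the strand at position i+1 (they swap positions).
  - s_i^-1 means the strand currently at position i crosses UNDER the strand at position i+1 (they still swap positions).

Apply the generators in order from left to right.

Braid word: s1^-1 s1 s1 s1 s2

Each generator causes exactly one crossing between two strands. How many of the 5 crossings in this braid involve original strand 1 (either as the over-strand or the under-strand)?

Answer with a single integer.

Gen 1: crossing 1x2. Involves strand 1? yes. Count so far: 1
Gen 2: crossing 2x1. Involves strand 1? yes. Count so far: 2
Gen 3: crossing 1x2. Involves strand 1? yes. Count so far: 3
Gen 4: crossing 2x1. Involves strand 1? yes. Count so far: 4
Gen 5: crossing 2x3. Involves strand 1? no. Count so far: 4

Answer: 4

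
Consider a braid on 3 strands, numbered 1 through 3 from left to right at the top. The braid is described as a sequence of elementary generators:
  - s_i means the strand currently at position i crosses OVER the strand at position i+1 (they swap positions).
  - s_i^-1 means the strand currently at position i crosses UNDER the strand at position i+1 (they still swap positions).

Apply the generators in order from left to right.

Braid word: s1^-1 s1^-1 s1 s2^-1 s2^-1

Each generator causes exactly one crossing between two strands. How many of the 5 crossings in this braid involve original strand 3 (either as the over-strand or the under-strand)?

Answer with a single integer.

Gen 1: crossing 1x2. Involves strand 3? no. Count so far: 0
Gen 2: crossing 2x1. Involves strand 3? no. Count so far: 0
Gen 3: crossing 1x2. Involves strand 3? no. Count so far: 0
Gen 4: crossing 1x3. Involves strand 3? yes. Count so far: 1
Gen 5: crossing 3x1. Involves strand 3? yes. Count so far: 2

Answer: 2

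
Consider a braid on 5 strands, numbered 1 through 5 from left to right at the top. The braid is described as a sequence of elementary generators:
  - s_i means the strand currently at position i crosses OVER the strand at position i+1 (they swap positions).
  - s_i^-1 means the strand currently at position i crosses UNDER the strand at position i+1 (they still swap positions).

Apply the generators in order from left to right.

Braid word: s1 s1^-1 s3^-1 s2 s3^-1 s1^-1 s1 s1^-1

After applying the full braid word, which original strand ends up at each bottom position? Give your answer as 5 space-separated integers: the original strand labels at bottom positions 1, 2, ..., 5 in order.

Answer: 4 1 3 2 5

Derivation:
Gen 1 (s1): strand 1 crosses over strand 2. Perm now: [2 1 3 4 5]
Gen 2 (s1^-1): strand 2 crosses under strand 1. Perm now: [1 2 3 4 5]
Gen 3 (s3^-1): strand 3 crosses under strand 4. Perm now: [1 2 4 3 5]
Gen 4 (s2): strand 2 crosses over strand 4. Perm now: [1 4 2 3 5]
Gen 5 (s3^-1): strand 2 crosses under strand 3. Perm now: [1 4 3 2 5]
Gen 6 (s1^-1): strand 1 crosses under strand 4. Perm now: [4 1 3 2 5]
Gen 7 (s1): strand 4 crosses over strand 1. Perm now: [1 4 3 2 5]
Gen 8 (s1^-1): strand 1 crosses under strand 4. Perm now: [4 1 3 2 5]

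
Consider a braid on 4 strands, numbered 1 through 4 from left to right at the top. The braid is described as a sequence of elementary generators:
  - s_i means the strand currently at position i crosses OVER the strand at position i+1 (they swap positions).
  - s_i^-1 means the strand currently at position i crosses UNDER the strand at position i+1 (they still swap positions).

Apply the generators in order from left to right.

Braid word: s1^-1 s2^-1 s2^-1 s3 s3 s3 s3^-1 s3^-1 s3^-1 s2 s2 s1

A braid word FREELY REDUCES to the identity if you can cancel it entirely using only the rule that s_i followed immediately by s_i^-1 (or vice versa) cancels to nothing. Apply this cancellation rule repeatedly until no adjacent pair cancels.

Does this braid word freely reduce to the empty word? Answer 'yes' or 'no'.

Answer: yes

Derivation:
Gen 1 (s1^-1): push. Stack: [s1^-1]
Gen 2 (s2^-1): push. Stack: [s1^-1 s2^-1]
Gen 3 (s2^-1): push. Stack: [s1^-1 s2^-1 s2^-1]
Gen 4 (s3): push. Stack: [s1^-1 s2^-1 s2^-1 s3]
Gen 5 (s3): push. Stack: [s1^-1 s2^-1 s2^-1 s3 s3]
Gen 6 (s3): push. Stack: [s1^-1 s2^-1 s2^-1 s3 s3 s3]
Gen 7 (s3^-1): cancels prior s3. Stack: [s1^-1 s2^-1 s2^-1 s3 s3]
Gen 8 (s3^-1): cancels prior s3. Stack: [s1^-1 s2^-1 s2^-1 s3]
Gen 9 (s3^-1): cancels prior s3. Stack: [s1^-1 s2^-1 s2^-1]
Gen 10 (s2): cancels prior s2^-1. Stack: [s1^-1 s2^-1]
Gen 11 (s2): cancels prior s2^-1. Stack: [s1^-1]
Gen 12 (s1): cancels prior s1^-1. Stack: []
Reduced word: (empty)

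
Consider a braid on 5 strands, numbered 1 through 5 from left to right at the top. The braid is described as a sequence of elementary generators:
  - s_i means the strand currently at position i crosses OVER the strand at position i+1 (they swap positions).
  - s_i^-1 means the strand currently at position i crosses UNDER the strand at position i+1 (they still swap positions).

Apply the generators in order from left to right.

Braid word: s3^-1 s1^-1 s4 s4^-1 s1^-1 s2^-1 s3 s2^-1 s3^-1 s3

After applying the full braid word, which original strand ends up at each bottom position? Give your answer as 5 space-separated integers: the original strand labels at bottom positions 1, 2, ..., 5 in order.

Answer: 1 3 4 2 5

Derivation:
Gen 1 (s3^-1): strand 3 crosses under strand 4. Perm now: [1 2 4 3 5]
Gen 2 (s1^-1): strand 1 crosses under strand 2. Perm now: [2 1 4 3 5]
Gen 3 (s4): strand 3 crosses over strand 5. Perm now: [2 1 4 5 3]
Gen 4 (s4^-1): strand 5 crosses under strand 3. Perm now: [2 1 4 3 5]
Gen 5 (s1^-1): strand 2 crosses under strand 1. Perm now: [1 2 4 3 5]
Gen 6 (s2^-1): strand 2 crosses under strand 4. Perm now: [1 4 2 3 5]
Gen 7 (s3): strand 2 crosses over strand 3. Perm now: [1 4 3 2 5]
Gen 8 (s2^-1): strand 4 crosses under strand 3. Perm now: [1 3 4 2 5]
Gen 9 (s3^-1): strand 4 crosses under strand 2. Perm now: [1 3 2 4 5]
Gen 10 (s3): strand 2 crosses over strand 4. Perm now: [1 3 4 2 5]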